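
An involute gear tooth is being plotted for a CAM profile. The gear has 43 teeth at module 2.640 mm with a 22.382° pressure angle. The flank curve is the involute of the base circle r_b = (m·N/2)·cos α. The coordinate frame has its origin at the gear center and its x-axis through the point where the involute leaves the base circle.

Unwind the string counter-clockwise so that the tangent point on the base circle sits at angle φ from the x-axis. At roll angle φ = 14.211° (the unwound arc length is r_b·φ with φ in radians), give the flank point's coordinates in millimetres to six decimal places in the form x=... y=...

pitch radius r_p = m·N/2 = 2.640·43/2 = 56.760000
base radius r_b = r_p·cos α = 56.760000·cos 22.382° = 52.484025
roll angle φ = 14.211° = 0.24802874 rad
x = r_b·(cos φ + φ·sin φ) = 52.484025·(0.96939824 + 0.24802874·0.24549350) = 54.073645
y = r_b·(sin φ − φ·cos φ) = 52.484025·(0.24549350 − 0.24802874·0.96939824) = 0.265300

x=54.073645 y=0.265300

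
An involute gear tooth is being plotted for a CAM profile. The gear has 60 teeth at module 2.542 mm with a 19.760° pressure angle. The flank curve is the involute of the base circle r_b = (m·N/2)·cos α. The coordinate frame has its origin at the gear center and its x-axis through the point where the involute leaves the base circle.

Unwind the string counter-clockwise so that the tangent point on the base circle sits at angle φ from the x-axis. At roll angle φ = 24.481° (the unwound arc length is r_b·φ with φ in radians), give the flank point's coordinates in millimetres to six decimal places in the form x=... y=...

pitch radius r_p = m·N/2 = 2.542·60/2 = 76.260000
base radius r_b = r_p·cos α = 76.260000·cos 19.760° = 71.769584
roll angle φ = 24.481° = 0.42727405 rad
x = r_b·(cos φ + φ·sin φ) = 71.769584·(0.91009874 + 0.42727405·0.41439147) = 78.024839
y = r_b·(sin φ − φ·cos φ) = 71.769584·(0.41439147 − 0.42727405·0.91009874) = 1.832269

x=78.024839 y=1.832269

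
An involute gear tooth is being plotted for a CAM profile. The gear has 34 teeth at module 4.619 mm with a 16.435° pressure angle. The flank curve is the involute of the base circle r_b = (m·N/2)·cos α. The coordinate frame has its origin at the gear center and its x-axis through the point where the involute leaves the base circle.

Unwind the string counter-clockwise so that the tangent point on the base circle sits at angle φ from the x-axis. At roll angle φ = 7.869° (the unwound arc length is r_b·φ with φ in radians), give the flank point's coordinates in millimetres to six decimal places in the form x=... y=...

pitch radius r_p = m·N/2 = 4.619·34/2 = 78.523000
base radius r_b = r_p·cos α = 78.523000·cos 16.435° = 75.314654
roll angle φ = 7.869° = 0.13733996 rad
x = r_b·(cos φ + φ·sin φ) = 75.314654·(0.99058368 + 0.13733996·0.13690861) = 76.021611
y = r_b·(sin φ − φ·cos φ) = 75.314654·(0.13690861 − 0.13733996·0.99058368) = 0.064913

x=76.021611 y=0.064913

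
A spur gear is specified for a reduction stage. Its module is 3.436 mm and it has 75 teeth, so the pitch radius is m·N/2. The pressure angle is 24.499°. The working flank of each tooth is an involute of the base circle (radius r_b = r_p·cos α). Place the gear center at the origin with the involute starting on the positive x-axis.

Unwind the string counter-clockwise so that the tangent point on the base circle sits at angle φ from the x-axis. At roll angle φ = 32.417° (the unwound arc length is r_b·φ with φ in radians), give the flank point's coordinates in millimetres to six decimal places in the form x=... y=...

x=134.540514 y=6.854467

pitch radius r_p = m·N/2 = 3.436·75/2 = 128.850000
base radius r_b = r_p·cos α = 128.850000·cos 24.499° = 117.249442
roll angle φ = 32.417° = 0.56578338 rad
x = r_b·(cos φ + φ·sin φ) = 117.249442·(0.84416891 + 0.56578338·0.53607729) = 134.540514
y = r_b·(sin φ − φ·cos φ) = 117.249442·(0.53607729 − 0.56578338·0.84416891) = 6.854467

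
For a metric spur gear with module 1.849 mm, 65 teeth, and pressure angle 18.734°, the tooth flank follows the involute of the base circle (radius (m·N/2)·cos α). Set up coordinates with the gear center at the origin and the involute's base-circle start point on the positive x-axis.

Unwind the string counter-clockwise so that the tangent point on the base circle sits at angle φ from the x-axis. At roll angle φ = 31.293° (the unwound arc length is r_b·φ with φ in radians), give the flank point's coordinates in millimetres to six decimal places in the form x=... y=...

pitch radius r_p = m·N/2 = 1.849·65/2 = 60.092500
base radius r_b = r_p·cos α = 60.092500·cos 18.734° = 56.908791
roll angle φ = 31.293° = 0.54616588 rad
x = r_b·(cos φ + φ·sin φ) = 56.908791·(0.85452229 + 0.54616588·0.51941472) = 64.774092
y = r_b·(sin φ − φ·cos φ) = 56.908791·(0.51941472 − 0.54616588·0.85452229) = 2.999309

x=64.774092 y=2.999309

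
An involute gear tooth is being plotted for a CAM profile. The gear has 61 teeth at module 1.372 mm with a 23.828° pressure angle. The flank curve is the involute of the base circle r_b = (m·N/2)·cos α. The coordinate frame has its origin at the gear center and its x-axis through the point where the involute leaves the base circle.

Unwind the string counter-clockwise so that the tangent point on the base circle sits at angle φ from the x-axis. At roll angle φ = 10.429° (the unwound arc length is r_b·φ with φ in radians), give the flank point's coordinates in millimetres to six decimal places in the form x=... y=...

pitch radius r_p = m·N/2 = 1.372·61/2 = 41.846000
base radius r_b = r_p·cos α = 41.846000·cos 23.828° = 38.279145
roll angle φ = 10.429° = 0.18202039 rad
x = r_b·(cos φ + φ·sin φ) = 38.279145·(0.98347998 + 0.18202039·0.18101695) = 38.908024
y = r_b·(sin φ − φ·cos φ) = 38.279145·(0.18101695 − 0.18202039·0.98347998) = 0.076694

x=38.908024 y=0.076694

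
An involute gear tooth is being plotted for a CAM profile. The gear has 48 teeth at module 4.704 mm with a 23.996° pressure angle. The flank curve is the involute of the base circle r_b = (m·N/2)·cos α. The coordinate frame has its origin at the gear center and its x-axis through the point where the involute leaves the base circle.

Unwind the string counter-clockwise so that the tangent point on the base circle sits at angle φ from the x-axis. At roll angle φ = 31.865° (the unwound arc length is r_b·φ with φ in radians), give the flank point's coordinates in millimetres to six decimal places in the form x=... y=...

pitch radius r_p = m·N/2 = 4.704·48/2 = 112.896000
base radius r_b = r_p·cos α = 112.896000·cos 23.996° = 103.138833
roll angle φ = 31.865° = 0.55614917 rad
x = r_b·(cos φ + φ·sin φ) = 103.138833·(0.84929433 + 0.55614917·0.52791963) = 117.877001
y = r_b·(sin φ − φ·cos φ) = 103.138833·(0.52791963 − 0.55614917·0.84929433) = 5.733002

x=117.877001 y=5.733002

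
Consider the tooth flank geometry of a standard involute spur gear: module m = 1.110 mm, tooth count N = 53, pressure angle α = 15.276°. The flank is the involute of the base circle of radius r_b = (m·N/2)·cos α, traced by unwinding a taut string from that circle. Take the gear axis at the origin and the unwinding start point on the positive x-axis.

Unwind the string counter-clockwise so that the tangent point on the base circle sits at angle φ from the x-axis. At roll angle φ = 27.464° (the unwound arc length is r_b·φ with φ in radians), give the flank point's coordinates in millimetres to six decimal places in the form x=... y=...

x=31.450692 y=1.017976

pitch radius r_p = m·N/2 = 1.110·53/2 = 29.415000
base radius r_b = r_p·cos α = 29.415000·cos 15.276° = 28.375705
roll angle φ = 27.464° = 0.47933723 rad
x = r_b·(cos φ + φ·sin φ) = 28.375705·(0.88730078 + 0.47933723·0.46119120) = 31.450692
y = r_b·(sin φ − φ·cos φ) = 28.375705·(0.46119120 − 0.47933723·0.88730078) = 1.017976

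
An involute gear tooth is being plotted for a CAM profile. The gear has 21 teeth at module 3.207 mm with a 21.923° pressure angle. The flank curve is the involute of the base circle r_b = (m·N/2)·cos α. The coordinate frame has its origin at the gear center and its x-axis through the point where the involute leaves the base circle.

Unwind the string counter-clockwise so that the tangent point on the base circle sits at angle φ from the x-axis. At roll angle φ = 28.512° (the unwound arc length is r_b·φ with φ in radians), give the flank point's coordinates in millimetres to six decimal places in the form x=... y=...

pitch radius r_p = m·N/2 = 3.207·21/2 = 33.673500
base radius r_b = r_p·cos α = 33.673500·cos 21.923° = 31.238450
roll angle φ = 28.512° = 0.49762828 rad
x = r_b·(cos φ + φ·sin φ) = 31.238450·(0.87871716 + 0.49762828·0.47734281) = 34.870121
y = r_b·(sin φ − φ·cos φ) = 31.238450·(0.47734281 − 0.49762828·0.87871716) = 1.251672

x=34.870121 y=1.251672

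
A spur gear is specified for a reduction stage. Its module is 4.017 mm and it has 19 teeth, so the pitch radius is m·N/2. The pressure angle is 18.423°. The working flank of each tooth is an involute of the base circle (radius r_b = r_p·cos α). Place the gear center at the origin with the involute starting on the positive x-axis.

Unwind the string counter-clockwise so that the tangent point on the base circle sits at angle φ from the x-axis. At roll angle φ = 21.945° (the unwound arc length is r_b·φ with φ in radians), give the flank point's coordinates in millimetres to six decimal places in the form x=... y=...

pitch radius r_p = m·N/2 = 4.017·19/2 = 38.161500
base radius r_b = r_p·cos α = 38.161500·cos 18.423° = 36.205694
roll angle φ = 21.945° = 0.38301250 rad
x = r_b·(cos φ + φ·sin φ) = 36.205694·(0.92754302 + 0.38301250·0.37371639) = 38.764751
y = r_b·(sin φ − φ·cos φ) = 36.205694·(0.37371639 − 0.38301250·0.92754302) = 0.668205

x=38.764751 y=0.668205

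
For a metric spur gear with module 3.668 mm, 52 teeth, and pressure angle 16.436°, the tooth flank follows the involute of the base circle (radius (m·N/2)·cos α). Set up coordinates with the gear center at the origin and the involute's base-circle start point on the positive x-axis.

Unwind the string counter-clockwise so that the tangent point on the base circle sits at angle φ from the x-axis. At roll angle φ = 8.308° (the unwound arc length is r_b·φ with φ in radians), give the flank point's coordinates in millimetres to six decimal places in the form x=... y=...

x=92.427484 y=0.092762

pitch radius r_p = m·N/2 = 3.668·52/2 = 95.368000
base radius r_b = r_p·cos α = 95.368000·cos 16.436° = 91.470919
roll angle φ = 8.308° = 0.14500195 rad
x = r_b·(cos φ + φ·sin φ) = 91.470919·(0.98950562 + 0.14500195·0.14449436) = 92.427484
y = r_b·(sin φ − φ·cos φ) = 91.470919·(0.14449436 − 0.14500195·0.98950562) = 0.092762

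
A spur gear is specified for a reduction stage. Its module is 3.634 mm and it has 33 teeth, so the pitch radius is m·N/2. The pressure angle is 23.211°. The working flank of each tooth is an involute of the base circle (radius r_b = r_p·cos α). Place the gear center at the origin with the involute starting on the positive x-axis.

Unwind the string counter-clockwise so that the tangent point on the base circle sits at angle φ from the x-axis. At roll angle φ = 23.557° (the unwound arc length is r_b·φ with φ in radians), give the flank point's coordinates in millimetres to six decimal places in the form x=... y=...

x=59.570501 y=1.255232

pitch radius r_p = m·N/2 = 3.634·33/2 = 59.961000
base radius r_b = r_p·cos α = 59.961000·cos 23.211° = 55.107738
roll angle φ = 23.557° = 0.41114721 rad
x = r_b·(cos φ + φ·sin φ) = 55.107738·(0.91666293 + 0.41114721·0.39966120) = 59.570501
y = r_b·(sin φ − φ·cos φ) = 55.107738·(0.39966120 − 0.41114721·0.91666293) = 1.255232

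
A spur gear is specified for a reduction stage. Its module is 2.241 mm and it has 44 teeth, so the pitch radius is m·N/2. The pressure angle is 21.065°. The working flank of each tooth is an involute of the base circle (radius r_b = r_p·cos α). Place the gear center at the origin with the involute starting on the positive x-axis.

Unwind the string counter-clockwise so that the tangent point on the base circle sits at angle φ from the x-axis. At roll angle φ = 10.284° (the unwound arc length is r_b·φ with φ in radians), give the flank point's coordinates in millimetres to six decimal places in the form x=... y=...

pitch radius r_p = m·N/2 = 2.241·44/2 = 49.302000
base radius r_b = r_p·cos α = 49.302000·cos 21.065° = 46.007309
roll angle φ = 10.284° = 0.17948966 rad
x = r_b·(cos φ + φ·sin φ) = 46.007309·(0.98393493 + 0.17948966·0.17852746) = 46.742448
y = r_b·(sin φ − φ·cos φ) = 46.007309·(0.17852746 − 0.17948966·0.98393493) = 0.088394

x=46.742448 y=0.088394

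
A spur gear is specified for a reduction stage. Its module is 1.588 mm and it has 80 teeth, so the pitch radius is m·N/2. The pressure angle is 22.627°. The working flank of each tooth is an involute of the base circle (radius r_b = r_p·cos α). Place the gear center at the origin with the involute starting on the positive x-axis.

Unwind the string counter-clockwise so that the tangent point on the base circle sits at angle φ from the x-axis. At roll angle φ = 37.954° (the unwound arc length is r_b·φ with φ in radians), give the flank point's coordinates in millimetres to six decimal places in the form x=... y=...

pitch radius r_p = m·N/2 = 1.588·80/2 = 63.520000
base radius r_b = r_p·cos α = 63.520000·cos 22.627° = 58.630803
roll angle φ = 37.954° = 0.66242226 rad
x = r_b·(cos φ + φ·sin φ) = 58.630803·(0.78850478 + 0.66242226·0.61502862) = 70.117365
y = r_b·(sin φ − φ·cos φ) = 58.630803·(0.61502862 − 0.66242226·0.78850478) = 5.435398

x=70.117365 y=5.435398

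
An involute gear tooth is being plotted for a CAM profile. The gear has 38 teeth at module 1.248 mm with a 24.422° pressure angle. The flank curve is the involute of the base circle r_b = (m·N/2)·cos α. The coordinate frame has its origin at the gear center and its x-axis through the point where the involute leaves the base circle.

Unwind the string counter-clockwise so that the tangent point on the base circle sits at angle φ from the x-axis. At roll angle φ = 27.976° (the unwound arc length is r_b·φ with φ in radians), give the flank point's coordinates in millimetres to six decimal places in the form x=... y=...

x=24.012678 y=0.817972

pitch radius r_p = m·N/2 = 1.248·38/2 = 23.712000
base radius r_b = r_p·cos α = 23.712000·cos 24.422° = 21.590368
roll angle φ = 27.976° = 0.48827331 rad
x = r_b·(cos φ + φ·sin φ) = 21.590368·(0.88314417 + 0.48827331·0.46910167) = 24.012678
y = r_b·(sin φ − φ·cos φ) = 21.590368·(0.46910167 − 0.48827331·0.88314417) = 0.817972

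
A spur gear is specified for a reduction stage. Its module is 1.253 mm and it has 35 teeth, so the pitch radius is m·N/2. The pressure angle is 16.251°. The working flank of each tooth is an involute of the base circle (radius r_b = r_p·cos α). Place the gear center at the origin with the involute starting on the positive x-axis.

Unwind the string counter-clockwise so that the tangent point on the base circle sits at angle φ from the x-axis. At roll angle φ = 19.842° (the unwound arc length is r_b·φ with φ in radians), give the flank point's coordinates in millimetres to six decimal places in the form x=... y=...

x=22.276130 y=0.287959

pitch radius r_p = m·N/2 = 1.253·35/2 = 21.927500
base radius r_b = r_p·cos α = 21.927500·cos 16.251° = 21.051386
roll angle φ = 19.842° = 0.34630823 rad
x = r_b·(cos φ + φ·sin φ) = 21.051386·(0.94063221 + 0.34630823·0.33942753) = 22.276130
y = r_b·(sin φ − φ·cos φ) = 21.051386·(0.33942753 − 0.34630823·0.94063221) = 0.287959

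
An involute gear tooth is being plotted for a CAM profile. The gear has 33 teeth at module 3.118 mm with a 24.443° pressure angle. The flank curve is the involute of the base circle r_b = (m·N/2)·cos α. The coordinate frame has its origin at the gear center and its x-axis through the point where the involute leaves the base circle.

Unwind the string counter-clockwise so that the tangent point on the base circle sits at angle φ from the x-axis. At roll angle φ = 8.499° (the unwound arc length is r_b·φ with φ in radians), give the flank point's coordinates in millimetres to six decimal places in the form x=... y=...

x=47.348424 y=0.050844

pitch radius r_p = m·N/2 = 3.118·33/2 = 51.447000
base radius r_b = r_p·cos α = 51.447000·cos 24.443° = 46.835979
roll angle φ = 8.499° = 0.14833553 rad
x = r_b·(cos φ + φ·sin φ) = 46.835979·(0.98901844 + 0.14833553·0.14779215) = 47.348424
y = r_b·(sin φ − φ·cos φ) = 46.835979·(0.14779215 − 0.14833553·0.98901844) = 0.050844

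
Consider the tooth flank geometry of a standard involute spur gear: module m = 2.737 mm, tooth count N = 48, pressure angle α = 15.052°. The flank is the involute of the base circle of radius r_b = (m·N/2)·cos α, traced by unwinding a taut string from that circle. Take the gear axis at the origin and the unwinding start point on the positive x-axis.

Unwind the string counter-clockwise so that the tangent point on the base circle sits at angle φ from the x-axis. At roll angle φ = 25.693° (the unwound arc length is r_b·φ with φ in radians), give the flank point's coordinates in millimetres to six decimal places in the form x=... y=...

x=69.495125 y=1.868620

pitch radius r_p = m·N/2 = 2.737·48/2 = 65.688000
base radius r_b = r_p·cos α = 65.688000·cos 15.052° = 63.434280
roll angle φ = 25.693° = 0.44842744 rad
x = r_b·(cos φ + φ·sin φ) = 63.434280·(0.90113000 + 0.44842744·0.43354899) = 69.495125
y = r_b·(sin φ − φ·cos φ) = 63.434280·(0.43354899 − 0.44842744·0.90113000) = 1.868620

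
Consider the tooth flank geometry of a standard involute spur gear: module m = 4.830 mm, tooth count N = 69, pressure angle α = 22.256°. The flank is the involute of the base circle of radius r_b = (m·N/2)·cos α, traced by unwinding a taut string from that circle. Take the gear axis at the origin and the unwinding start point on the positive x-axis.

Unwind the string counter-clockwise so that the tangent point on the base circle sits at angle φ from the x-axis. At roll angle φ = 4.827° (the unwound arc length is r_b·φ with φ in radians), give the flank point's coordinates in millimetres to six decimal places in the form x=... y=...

pitch radius r_p = m·N/2 = 4.830·69/2 = 166.635000
base radius r_b = r_p·cos α = 166.635000·cos 22.256° = 154.220834
roll angle φ = 4.827° = 0.08424704 rad
x = r_b·(cos φ + φ·sin φ) = 154.220834·(0.99645332 + 0.08424704·0.08414742) = 154.767159
y = r_b·(sin φ − φ·cos φ) = 154.220834·(0.08414742 − 0.08424704·0.99645332) = 0.030717

x=154.767159 y=0.030717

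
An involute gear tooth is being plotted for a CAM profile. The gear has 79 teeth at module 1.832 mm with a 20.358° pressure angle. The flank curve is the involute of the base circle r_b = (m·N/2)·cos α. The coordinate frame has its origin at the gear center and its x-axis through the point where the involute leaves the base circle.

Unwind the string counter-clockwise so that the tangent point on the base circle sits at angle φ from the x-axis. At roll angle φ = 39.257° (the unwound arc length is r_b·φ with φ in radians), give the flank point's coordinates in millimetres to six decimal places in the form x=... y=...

pitch radius r_p = m·N/2 = 1.832·79/2 = 72.364000
base radius r_b = r_p·cos α = 72.364000·cos 20.358° = 67.843946
roll angle φ = 39.257° = 0.68516390 rad
x = r_b·(cos φ + φ·sin φ) = 67.843946·(0.77431534 + 0.68516390·0.63279993) = 81.947821
y = r_b·(sin φ − φ·cos φ) = 67.843946·(0.63279993 − 0.68516390·0.77431534) = 6.938198

x=81.947821 y=6.938198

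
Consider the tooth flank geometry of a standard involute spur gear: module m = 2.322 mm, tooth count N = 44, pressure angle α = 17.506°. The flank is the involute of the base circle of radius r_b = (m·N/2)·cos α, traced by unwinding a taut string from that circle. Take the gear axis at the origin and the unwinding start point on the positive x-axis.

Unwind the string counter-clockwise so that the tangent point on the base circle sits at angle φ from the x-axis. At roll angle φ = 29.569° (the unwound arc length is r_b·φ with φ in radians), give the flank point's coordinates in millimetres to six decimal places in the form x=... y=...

pitch radius r_p = m·N/2 = 2.322·44/2 = 51.084000
base radius r_b = r_p·cos α = 51.084000·cos 17.506° = 48.718068
roll angle φ = 29.569° = 0.51607641 rad
x = r_b·(cos φ + φ·sin φ) = 48.718068·(0.86976205 + 0.51607641·0.49347135) = 54.780104
y = r_b·(sin φ − φ·cos φ) = 48.718068·(0.49347135 − 0.51607641·0.86976205) = 2.173200

x=54.780104 y=2.173200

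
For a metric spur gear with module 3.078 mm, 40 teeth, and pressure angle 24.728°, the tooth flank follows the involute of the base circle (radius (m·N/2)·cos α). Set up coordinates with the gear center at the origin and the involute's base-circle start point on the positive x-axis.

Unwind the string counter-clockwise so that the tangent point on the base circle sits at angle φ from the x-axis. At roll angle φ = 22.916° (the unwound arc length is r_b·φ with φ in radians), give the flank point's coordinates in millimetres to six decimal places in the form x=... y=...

pitch radius r_p = m·N/2 = 3.078·40/2 = 61.560000
base radius r_b = r_p·cos α = 61.560000·cos 24.728° = 55.915186
roll angle φ = 22.916° = 0.39995965 rad
x = r_b·(cos φ + φ·sin φ) = 55.915186·(0.92107671 + 0.39995965·0.38938118) = 60.210225
y = r_b·(sin φ − φ·cos φ) = 55.915186·(0.38938118 − 0.39995965·0.92107671) = 1.173529

x=60.210225 y=1.173529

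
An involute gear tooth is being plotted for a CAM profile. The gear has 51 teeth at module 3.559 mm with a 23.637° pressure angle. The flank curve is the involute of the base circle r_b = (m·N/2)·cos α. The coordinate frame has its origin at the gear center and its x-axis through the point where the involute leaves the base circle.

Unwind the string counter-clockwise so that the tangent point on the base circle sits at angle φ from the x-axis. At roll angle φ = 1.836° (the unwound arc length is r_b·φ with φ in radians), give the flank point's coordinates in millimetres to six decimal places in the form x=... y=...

x=83.183236 y=0.000912

pitch radius r_p = m·N/2 = 3.559·51/2 = 90.754500
base radius r_b = r_p·cos α = 90.754500·cos 23.637° = 83.140561
roll angle φ = 1.836° = 0.03204425 rad
x = r_b·(cos φ + φ·sin φ) = 83.140561·(0.99948663 + 0.03204425·0.03203876) = 83.183236
y = r_b·(sin φ − φ·cos φ) = 83.140561·(0.03203876 − 0.03204425·0.99948663) = 0.000912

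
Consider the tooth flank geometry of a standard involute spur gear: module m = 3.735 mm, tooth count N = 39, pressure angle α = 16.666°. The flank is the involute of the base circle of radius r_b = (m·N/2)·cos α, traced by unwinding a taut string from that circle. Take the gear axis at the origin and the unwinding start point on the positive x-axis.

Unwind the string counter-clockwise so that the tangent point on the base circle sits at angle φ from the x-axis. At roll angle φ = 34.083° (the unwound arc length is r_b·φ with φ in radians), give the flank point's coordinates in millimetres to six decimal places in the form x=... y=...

x=81.047113 y=4.724603

pitch radius r_p = m·N/2 = 3.735·39/2 = 72.832500
base radius r_b = r_p·cos α = 72.832500·cos 16.666° = 69.773014
roll angle φ = 34.083° = 0.59486057 rad
x = r_b·(cos φ + φ·sin φ) = 69.773014·(0.82822664 + 0.59486057·0.56039328) = 81.047113
y = r_b·(sin φ − φ·cos φ) = 69.773014·(0.56039328 − 0.59486057·0.82822664) = 4.724603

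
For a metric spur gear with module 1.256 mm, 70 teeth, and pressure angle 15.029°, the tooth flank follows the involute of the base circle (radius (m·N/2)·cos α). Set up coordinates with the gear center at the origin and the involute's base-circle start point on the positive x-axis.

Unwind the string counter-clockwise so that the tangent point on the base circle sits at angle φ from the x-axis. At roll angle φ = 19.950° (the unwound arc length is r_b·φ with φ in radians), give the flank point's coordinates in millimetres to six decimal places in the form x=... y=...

pitch radius r_p = m·N/2 = 1.256·70/2 = 43.960000
base radius r_b = r_p·cos α = 43.960000·cos 15.029° = 42.456335
roll angle φ = 19.950° = 0.34819319 rad
x = r_b·(cos φ + φ·sin φ) = 42.456335·(0.93999073 + 0.34819319·0.34119998) = 44.952523
y = r_b·(sin φ − φ·cos φ) = 42.456335·(0.34119998 − 0.34819319·0.93999073) = 0.590211

x=44.952523 y=0.590211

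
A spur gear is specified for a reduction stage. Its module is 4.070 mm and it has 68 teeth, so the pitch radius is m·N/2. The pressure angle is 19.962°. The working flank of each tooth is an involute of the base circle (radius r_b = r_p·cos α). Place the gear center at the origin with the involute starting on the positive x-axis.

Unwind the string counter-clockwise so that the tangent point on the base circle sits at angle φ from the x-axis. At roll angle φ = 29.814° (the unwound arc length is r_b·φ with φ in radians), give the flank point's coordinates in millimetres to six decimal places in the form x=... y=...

pitch radius r_p = m·N/2 = 4.070·68/2 = 138.380000
base radius r_b = r_p·cos α = 138.380000·cos 19.962° = 130.066026
roll angle φ = 29.814° = 0.52035246 rad
x = r_b·(cos φ + φ·sin φ) = 130.066026·(0.86764399 + 0.52035246·0.49718598) = 146.500641
y = r_b·(sin φ − φ·cos φ) = 130.066026·(0.49718598 − 0.52035246·0.86764399) = 5.944706

x=146.500641 y=5.944706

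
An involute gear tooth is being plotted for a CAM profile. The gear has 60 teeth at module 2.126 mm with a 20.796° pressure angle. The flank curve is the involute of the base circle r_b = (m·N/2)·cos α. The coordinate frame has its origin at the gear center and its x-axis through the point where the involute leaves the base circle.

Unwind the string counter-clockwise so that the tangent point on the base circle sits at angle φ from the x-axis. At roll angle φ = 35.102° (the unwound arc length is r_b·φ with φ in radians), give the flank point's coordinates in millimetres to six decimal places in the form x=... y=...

x=69.786105 y=4.400927

pitch radius r_p = m·N/2 = 2.126·60/2 = 63.780000
base radius r_b = r_p·cos α = 63.780000·cos 20.796° = 59.624763
roll angle φ = 35.102° = 0.61264547 rad
x = r_b·(cos φ + φ·sin φ) = 59.624763·(0.81812965 + 0.61264547·0.57503381) = 69.786105
y = r_b·(sin φ − φ·cos φ) = 59.624763·(0.57503381 − 0.61264547·0.81812965) = 4.400927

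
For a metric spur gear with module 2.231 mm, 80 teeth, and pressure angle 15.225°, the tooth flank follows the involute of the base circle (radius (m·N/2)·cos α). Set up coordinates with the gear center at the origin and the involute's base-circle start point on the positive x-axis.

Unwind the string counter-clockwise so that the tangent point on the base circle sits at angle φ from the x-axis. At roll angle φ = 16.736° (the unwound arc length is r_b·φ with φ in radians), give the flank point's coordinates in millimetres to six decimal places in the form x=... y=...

pitch radius r_p = m·N/2 = 2.231·80/2 = 89.240000
base radius r_b = r_p·cos α = 89.240000·cos 15.225° = 86.107855
roll angle φ = 16.736° = 0.29209830 rad
x = r_b·(cos φ + φ·sin φ) = 86.107855·(0.95764175 + 0.29209830·0.28796228) = 89.703292
y = r_b·(sin φ − φ·cos φ) = 86.107855·(0.28796228 − 0.29209830·0.95764175) = 0.709249

x=89.703292 y=0.709249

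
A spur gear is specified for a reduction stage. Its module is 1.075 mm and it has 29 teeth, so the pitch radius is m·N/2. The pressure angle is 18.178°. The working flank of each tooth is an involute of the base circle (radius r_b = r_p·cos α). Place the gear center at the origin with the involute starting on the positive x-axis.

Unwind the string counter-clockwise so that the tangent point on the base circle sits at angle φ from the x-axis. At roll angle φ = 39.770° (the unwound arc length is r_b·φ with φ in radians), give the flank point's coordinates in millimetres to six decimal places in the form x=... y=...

x=17.958819 y=1.572712

pitch radius r_p = m·N/2 = 1.075·29/2 = 15.587500
base radius r_b = r_p·cos α = 15.587500·cos 18.178° = 14.809558
roll angle φ = 39.770° = 0.69411744 rad
x = r_b·(cos φ + φ·sin φ) = 14.809558·(0.76861858 + 0.69411744·0.63970734) = 17.958819
y = r_b·(sin φ − φ·cos φ) = 14.809558·(0.63970734 − 0.69411744·0.76861858) = 1.572712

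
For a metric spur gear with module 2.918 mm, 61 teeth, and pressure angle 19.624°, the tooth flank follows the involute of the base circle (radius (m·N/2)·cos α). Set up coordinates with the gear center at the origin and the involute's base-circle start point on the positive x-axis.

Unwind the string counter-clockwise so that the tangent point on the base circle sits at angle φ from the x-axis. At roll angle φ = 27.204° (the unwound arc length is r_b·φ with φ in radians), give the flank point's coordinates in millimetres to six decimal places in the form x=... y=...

x=92.752801 y=2.924049

pitch radius r_p = m·N/2 = 2.918·61/2 = 88.999000
base radius r_b = r_p·cos α = 88.999000·cos 19.624° = 83.829658
roll angle φ = 27.204° = 0.47479937 rad
x = r_b·(cos φ + φ·sin φ) = 83.829658·(0.88938446 + 0.47479937·0.45716002) = 92.752801
y = r_b·(sin φ − φ·cos φ) = 83.829658·(0.45716002 − 0.47479937·0.88938446) = 2.924049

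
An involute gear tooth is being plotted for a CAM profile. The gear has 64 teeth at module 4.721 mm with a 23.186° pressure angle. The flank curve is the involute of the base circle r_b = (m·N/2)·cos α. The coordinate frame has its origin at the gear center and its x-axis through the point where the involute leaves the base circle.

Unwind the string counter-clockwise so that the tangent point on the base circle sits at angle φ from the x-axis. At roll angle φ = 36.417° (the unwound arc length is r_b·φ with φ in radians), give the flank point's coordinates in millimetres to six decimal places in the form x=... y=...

x=164.150694 y=11.412611

pitch radius r_p = m·N/2 = 4.721·64/2 = 151.072000
base radius r_b = r_p·cos α = 151.072000·cos 23.186° = 138.870152
roll angle φ = 36.417° = 0.63559655 rad
x = r_b·(cos φ + φ·sin φ) = 138.870152·(0.80471769 + 0.63559655·0.59365768) = 164.150694
y = r_b·(sin φ − φ·cos φ) = 138.870152·(0.59365768 − 0.63559655·0.80471769) = 11.412611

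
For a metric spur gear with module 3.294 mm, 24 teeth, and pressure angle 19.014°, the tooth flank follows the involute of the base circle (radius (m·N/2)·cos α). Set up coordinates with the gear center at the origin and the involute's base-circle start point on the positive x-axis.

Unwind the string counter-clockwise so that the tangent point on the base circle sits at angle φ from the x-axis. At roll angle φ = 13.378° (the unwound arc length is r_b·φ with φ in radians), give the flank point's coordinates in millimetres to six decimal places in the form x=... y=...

pitch radius r_p = m·N/2 = 3.294·24/2 = 39.528000
base radius r_b = r_p·cos α = 39.528000·cos 19.014° = 37.371313
roll angle φ = 13.378° = 0.23349015 rad
x = r_b·(cos φ + φ·sin φ) = 37.371313·(0.97286479 + 0.23349015·0.23137437) = 38.376168
y = r_b·(sin φ − φ·cos φ) = 37.371313·(0.23137437 − 0.23349015·0.97286479) = 0.157708

x=38.376168 y=0.157708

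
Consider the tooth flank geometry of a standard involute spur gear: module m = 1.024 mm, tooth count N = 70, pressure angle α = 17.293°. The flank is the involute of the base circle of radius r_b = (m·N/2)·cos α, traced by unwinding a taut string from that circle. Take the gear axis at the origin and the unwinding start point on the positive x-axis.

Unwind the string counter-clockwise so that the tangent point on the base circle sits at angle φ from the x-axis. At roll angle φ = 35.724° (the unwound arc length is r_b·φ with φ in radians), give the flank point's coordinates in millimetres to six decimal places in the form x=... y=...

x=40.238867 y=2.658839

pitch radius r_p = m·N/2 = 1.024·70/2 = 35.840000
base radius r_b = r_p·cos α = 35.840000·cos 17.293° = 34.219929
roll angle φ = 35.724° = 0.62350142 rad
x = r_b·(cos φ + φ·sin φ) = 34.219929·(0.81183902 + 0.62350142·0.58388132) = 40.238867
y = r_b·(sin φ − φ·cos φ) = 34.219929·(0.58388132 − 0.62350142·0.81183902) = 2.658839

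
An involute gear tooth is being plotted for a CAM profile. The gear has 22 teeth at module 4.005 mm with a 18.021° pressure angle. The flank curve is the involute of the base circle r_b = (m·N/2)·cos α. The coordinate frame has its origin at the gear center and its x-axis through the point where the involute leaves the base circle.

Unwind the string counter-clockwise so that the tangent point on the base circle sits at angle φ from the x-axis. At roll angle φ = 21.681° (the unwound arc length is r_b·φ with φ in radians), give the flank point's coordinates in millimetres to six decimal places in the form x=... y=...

x=44.786674 y=0.745877

pitch radius r_p = m·N/2 = 4.005·22/2 = 44.055000
base radius r_b = r_p·cos α = 44.055000·cos 18.021° = 41.893802
roll angle φ = 21.681° = 0.37840484 rad
x = r_b·(cos φ + φ·sin φ) = 41.893802·(0.92925513 + 0.37840484·0.36943862) = 44.786674
y = r_b·(sin φ − φ·cos φ) = 41.893802·(0.36943862 − 0.37840484·0.92925513) = 0.745877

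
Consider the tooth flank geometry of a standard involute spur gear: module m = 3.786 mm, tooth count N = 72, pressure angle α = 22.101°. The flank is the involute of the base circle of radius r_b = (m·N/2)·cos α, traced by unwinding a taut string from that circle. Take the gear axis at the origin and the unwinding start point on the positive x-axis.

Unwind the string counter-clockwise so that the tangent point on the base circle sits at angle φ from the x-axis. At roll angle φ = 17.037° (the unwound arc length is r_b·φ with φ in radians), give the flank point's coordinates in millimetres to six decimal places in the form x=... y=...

x=131.741223 y=1.096944

pitch radius r_p = m·N/2 = 3.786·72/2 = 136.296000
base radius r_b = r_p·cos α = 136.296000·cos 22.101° = 126.281251
roll angle φ = 17.037° = 0.29735174 rad
x = r_b·(cos φ + φ·sin φ) = 126.281251·(0.95611575 + 0.29735174·0.29298920) = 131.741223
y = r_b·(sin φ − φ·cos φ) = 126.281251·(0.29298920 − 0.29735174·0.95611575) = 1.096944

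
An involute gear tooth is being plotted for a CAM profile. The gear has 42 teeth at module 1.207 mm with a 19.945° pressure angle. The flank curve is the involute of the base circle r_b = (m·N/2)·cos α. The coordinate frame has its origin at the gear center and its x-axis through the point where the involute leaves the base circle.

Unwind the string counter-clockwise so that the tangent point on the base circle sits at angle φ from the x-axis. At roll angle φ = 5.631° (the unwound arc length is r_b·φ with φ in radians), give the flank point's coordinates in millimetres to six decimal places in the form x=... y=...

pitch radius r_p = m·N/2 = 1.207·42/2 = 25.347000
base radius r_b = r_p·cos α = 25.347000·cos 19.945° = 23.826700
roll angle φ = 5.631° = 0.09827949 rad
x = r_b·(cos φ + φ·sin φ) = 23.826700·(0.99517446 + 0.09827949·0.09812136) = 23.941491
y = r_b·(sin φ − φ·cos φ) = 23.826700·(0.09812136 − 0.09827949·0.99517446) = 0.007532

x=23.941491 y=0.007532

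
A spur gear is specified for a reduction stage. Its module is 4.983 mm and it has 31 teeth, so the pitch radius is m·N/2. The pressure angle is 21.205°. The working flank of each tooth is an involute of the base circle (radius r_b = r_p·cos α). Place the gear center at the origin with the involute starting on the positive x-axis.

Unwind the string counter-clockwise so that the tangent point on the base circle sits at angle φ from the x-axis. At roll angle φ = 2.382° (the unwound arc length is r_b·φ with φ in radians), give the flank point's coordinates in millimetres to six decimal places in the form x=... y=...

x=72.069190 y=0.001724

pitch radius r_p = m·N/2 = 4.983·31/2 = 77.236500
base radius r_b = r_p·cos α = 77.236500·cos 21.205° = 72.006990
roll angle φ = 2.382° = 0.04157374 rad
x = r_b·(cos φ + φ·sin φ) = 72.006990·(0.99913594 + 0.04157374·0.04156177) = 72.069190
y = r_b·(sin φ − φ·cos φ) = 72.006990·(0.04156177 − 0.04157374·0.99913594) = 0.001724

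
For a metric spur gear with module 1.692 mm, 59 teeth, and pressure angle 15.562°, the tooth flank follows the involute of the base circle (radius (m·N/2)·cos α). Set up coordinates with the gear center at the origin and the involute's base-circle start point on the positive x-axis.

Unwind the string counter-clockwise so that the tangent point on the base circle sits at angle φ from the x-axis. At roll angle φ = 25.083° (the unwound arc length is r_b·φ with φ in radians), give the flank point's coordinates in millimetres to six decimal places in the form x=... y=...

pitch radius r_p = m·N/2 = 1.692·59/2 = 49.914000
base radius r_b = r_p·cos α = 49.914000·cos 15.562° = 48.084188
roll angle φ = 25.083° = 0.43778094 rad
x = r_b·(cos φ + φ·sin φ) = 48.084188·(0.90569462 + 0.43778094·0.42393072) = 52.473477
y = r_b·(sin φ − φ·cos φ) = 48.084188·(0.42393072 − 0.43778094·0.90569462) = 1.319184

x=52.473477 y=1.319184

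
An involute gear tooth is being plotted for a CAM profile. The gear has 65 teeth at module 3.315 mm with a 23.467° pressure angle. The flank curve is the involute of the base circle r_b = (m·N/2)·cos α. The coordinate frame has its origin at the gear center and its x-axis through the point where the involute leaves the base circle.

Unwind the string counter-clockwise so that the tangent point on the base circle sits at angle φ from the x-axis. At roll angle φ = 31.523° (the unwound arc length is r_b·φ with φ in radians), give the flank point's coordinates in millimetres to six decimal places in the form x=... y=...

pitch radius r_p = m·N/2 = 3.315·65/2 = 107.737500
base radius r_b = r_p·cos α = 107.737500·cos 23.467° = 98.826487
roll angle φ = 31.523° = 0.55018014 rad
x = r_b·(cos φ + φ·sin φ) = 98.826487·(0.85243035 + 0.55018014·0.52284079) = 112.670790
y = r_b·(sin φ − φ·cos φ) = 98.826487·(0.52284079 − 0.55018014·0.85243035) = 5.321860

x=112.670790 y=5.321860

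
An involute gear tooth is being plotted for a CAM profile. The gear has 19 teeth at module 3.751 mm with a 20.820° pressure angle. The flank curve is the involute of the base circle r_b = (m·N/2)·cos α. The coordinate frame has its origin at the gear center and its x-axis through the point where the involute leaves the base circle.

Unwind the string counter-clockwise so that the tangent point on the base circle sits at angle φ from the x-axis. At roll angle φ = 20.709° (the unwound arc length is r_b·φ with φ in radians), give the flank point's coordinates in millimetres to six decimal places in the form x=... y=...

pitch radius r_p = m·N/2 = 3.751·19/2 = 35.634500
base radius r_b = r_p·cos α = 35.634500·cos 20.820° = 33.307626
roll angle φ = 20.709° = 0.36144023 rad
x = r_b·(cos φ + φ·sin φ) = 33.307626·(0.93538850 + 0.36144023·0.35362178) = 35.412723
y = r_b·(sin φ − φ·cos φ) = 33.307626·(0.35362178 − 0.36144023·0.93538850) = 0.517425

x=35.412723 y=0.517425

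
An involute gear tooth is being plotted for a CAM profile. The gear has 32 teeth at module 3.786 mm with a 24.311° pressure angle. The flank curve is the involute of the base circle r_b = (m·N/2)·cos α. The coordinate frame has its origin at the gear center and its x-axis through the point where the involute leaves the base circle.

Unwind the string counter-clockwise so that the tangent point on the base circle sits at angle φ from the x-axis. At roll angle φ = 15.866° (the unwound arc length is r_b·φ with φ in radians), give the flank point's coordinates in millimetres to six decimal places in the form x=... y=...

x=57.280548 y=0.387751

pitch radius r_p = m·N/2 = 3.786·32/2 = 60.576000
base radius r_b = r_p·cos α = 60.576000·cos 24.311° = 55.204378
roll angle φ = 15.866° = 0.27691394 rad
x = r_b·(cos φ + φ·sin φ) = 55.204378·(0.96190371 + 0.27691394·0.27338846) = 57.280548
y = r_b·(sin φ − φ·cos φ) = 55.204378·(0.27338846 − 0.27691394·0.96190371) = 0.387751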